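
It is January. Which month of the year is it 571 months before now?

June

571 = 47·12 + 7, so 571 mod 12 = 7.
January − 7 months → June.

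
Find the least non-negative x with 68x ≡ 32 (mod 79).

The inverse of 68 mod 79 is 43 (since 68·43 = 2924 ≡ 1).
So x ≡ 43·32 = 1376 ≡ 33 (mod 79).

33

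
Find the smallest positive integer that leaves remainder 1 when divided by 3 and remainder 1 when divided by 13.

Since 13·1 ≡ 1 (mod 3), take x = 1 + 13·((1−1)·1 mod 3) = 1 + 13·0 = 1.
Check: 1 mod 3 = 1, 1 mod 13 = 1.

1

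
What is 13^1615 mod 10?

Last digits of 3^n: 3, 9, 7, 1 (period 4).
1615 mod 4 = 3, so the last digit matches 3^3 = 7.

7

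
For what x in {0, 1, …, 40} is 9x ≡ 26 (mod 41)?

9⁻¹ ≡ 32 (mod 41) because 9·32 = 288 = 7·41 + 1.
So x ≡ 32·26 = 832 ≡ 12 (mod 41).
Check: 9·12 = 108 = 2·41 + 26.

12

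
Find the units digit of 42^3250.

4

Last digits of 2^n: 2, 4, 8, 6 (period 4).
3250 leaves remainder 2 on division by 4, so 42^3250 ends in 4.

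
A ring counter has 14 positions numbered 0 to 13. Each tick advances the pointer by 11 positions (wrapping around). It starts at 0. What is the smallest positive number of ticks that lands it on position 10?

6

11⁻¹ ≡ 9 (mod 14) because 11·9 = 99 = 7·14 + 1.
Multiplying both sides by 9: x ≡ 9·10 = 90 ≡ 6 (mod 14).
Check: 11·6 = 66 = 4·14 + 10.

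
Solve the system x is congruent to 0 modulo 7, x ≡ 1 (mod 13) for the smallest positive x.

x ≡ 0 (mod 7) gives x ∈ {0, 7, 14}.
The first of these with x mod 13 = 1 is 14.

14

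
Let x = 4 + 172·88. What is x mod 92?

52

172·88 = 15136.
15136 mod 92 = 48 (since 164·92 = 15088).
(4 + 48) mod 92 = 52.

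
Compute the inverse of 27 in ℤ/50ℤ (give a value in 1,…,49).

13

27·13 = 351 = 7·50 + 1, so 27⁻¹ ≡ 13 (mod 50).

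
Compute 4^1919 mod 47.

6

Square-and-reduce mod 47: 4^1≡4, 4^2≡16, 4^4≡21, 4^8≡18, 4^16≡42, 4^32≡25, 4^64≡14, 4^128≡8, 4^256≡17, 4^512≡7, 4^1024≡2.
1919 = 1 + 2 + 4 + 8 + 16 + 32 + 64 + 256 + 512 + 1024, so 4^1919 ≡ 4·16·21·18·42·25·14·17·7·2 ≡ 6 (mod 47).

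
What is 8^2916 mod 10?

6

Last digits of 8^n: 8, 4, 2, 6 (period 4).
2916 leaves remainder 0 on division by 4, so 8^2916 ends in 6.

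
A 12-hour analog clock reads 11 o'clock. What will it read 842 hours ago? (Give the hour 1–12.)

9

842 − 70·12 = 2, so 842 ≡ 2 (mod 12).
11 − 2 → 9 on a 12-hour dial.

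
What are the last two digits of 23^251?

By repeated squaring mod 100: 23^1≡23, 23^2≡29, 23^4≡41, 23^8≡81, 23^16≡61, 23^32≡21, 23^64≡41, 23^128≡81.
251 = 1 + 2 + 8 + 16 + 32 + 64 + 128, so 23^251 ≡ 23·29·81·61·21·41·81 ≡ 27 (mod 100).

27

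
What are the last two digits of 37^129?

Successive squares of 37 mod 100: 37^1≡37, 37^2≡69, 37^4≡61, 37^8≡21, 37^16≡41, 37^32≡81, 37^64≡61, 37^128≡21.
129 = 1 + 128, so 37^129 ≡ 37·21 ≡ 77 (mod 100).

77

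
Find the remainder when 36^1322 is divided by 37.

By repeated squaring mod 37: 36^1≡36, 36^2≡1, 36^4≡1, 36^8≡1, 36^16≡1, 36^32≡1, 36^64≡1, 36^128≡1, 36^256≡1, 36^512≡1, 36^1024≡1.
Since 1322 = 2 + 8 + 32 + 256 + 1024 in binary, 36^1322 ≡ 1·1·1·1·1 ≡ 1 (mod 37).

1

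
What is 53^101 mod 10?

3

Powers of 3 mod 10 repeat with period 4: 3, 9, 7, 1.
101 mod 4 = 1, so the last digit matches 3^1 = 3.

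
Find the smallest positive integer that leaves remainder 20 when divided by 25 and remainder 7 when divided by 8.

95

Since 8·22 ≡ 1 (mod 25), take x = 7 + 8·((20−7)·22 mod 25) = 7 + 8·11 = 95.
Check: 95 mod 25 = 20, 95 mod 8 = 7.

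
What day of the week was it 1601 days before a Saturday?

1601 = 228·7 + 5, so 1601 mod 7 = 5.
Saturday − 5 days → Monday.

Monday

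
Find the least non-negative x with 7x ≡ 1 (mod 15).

13

7⁻¹ ≡ 13 (mod 15) because 7·13 = 91 = 6·15 + 1.
So x ≡ 13·1 = 13 ≡ 13 (mod 15).
Check: 7·13 = 91 = 6·15 + 1.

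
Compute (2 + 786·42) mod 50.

786·42 = 33012.
33012 mod 50 = 12 (since 660·50 = 33000).
(2 + 12) mod 50 = 14.

14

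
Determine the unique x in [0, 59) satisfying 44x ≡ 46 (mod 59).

52

The inverse of 44 mod 59 is 55 (since 44·55 = 2420 ≡ 1).
So x ≡ 55·46 = 2530 ≡ 52 (mod 59).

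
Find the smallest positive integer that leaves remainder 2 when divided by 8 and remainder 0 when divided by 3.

Since 3·3 ≡ 1 (mod 8), take x = 0 + 3·((2−0)·3 mod 8) = 0 + 3·6 = 18.
Check: 18 mod 8 = 2, 18 mod 3 = 0.

18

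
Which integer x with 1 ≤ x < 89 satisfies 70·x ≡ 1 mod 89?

14

70·14 = 980 = 11·89 + 1, so 70⁻¹ ≡ 14 (mod 89).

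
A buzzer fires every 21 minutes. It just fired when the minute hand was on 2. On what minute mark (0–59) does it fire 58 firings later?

58·21 = 1218.
1218 = 20·60 + 18, so 1218 mod 60 = 18.
(2 + 18) mod 60 = 20.

20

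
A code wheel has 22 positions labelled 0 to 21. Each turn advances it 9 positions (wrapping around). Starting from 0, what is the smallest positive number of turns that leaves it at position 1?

22 = 2·9 + 4
9 = 2·4 + 1
4 = 4·1 + 0
Back-substituting gives 9·5 ≡ 1 (mod 22).

5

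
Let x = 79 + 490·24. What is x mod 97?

5

490·24 = 11760.
11760 − 121·97 = 23, so 11760 ≡ 23 (mod 97).
(79 + 23) mod 97 = 5.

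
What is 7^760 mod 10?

Last digits of 7^n: 7, 9, 3, 1 (period 4).
760 leaves remainder 0 on division by 4, so 7^760 ends in 1.

1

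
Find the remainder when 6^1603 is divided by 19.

Square-and-reduce mod 19: 6^1≡6, 6^2≡17, 6^4≡4, 6^8≡16, 6^16≡9, 6^32≡5, 6^64≡6, 6^128≡17, 6^256≡4, 6^512≡16, 6^1024≡9.
1603 = 1 + 2 + 64 + 512 + 1024, so 6^1603 ≡ 6·17·6·16·9 ≡ 6 (mod 19).

6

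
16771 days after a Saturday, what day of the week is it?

Friday

16771 mod 7 = 6 (since 2395·7 = 16765).
Saturday + 6 days → Friday.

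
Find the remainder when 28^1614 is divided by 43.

By repeated squaring mod 43: 28^1≡28, 28^2≡10, 28^4≡14, 28^8≡24, 28^16≡17, 28^32≡31, 28^64≡15, 28^128≡10, 28^256≡14, 28^512≡24, 28^1024≡17.
1614 = 2 + 4 + 8 + 64 + 512 + 1024, so 28^1614 ≡ 10·14·24·15·24·17 ≡ 41 (mod 43).

41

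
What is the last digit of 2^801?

2

Powers of 2 mod 10 repeat with period 4: 2, 4, 8, 6.
801 mod 4 = 1, so the last digit matches 2^1 = 2.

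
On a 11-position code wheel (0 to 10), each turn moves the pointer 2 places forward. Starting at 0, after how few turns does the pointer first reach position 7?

The inverse of 2 mod 11 is 6 (since 2·6 = 12 ≡ 1).
So x ≡ 6·7 = 42 ≡ 9 (mod 11).

9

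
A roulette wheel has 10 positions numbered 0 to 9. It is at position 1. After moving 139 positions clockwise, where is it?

0

139 mod 10 = 9 (since 13·10 = 130).
(1 + 9) mod 10 = 0.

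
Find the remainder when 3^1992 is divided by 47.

Square-and-reduce mod 47: 3^1≡3, 3^2≡9, 3^4≡34, 3^8≡28, 3^16≡32, 3^32≡37, 3^64≡6, 3^128≡36, 3^256≡27, 3^512≡24, 3^1024≡12.
1992 = 8 + 64 + 128 + 256 + 512 + 1024, so 3^1992 ≡ 28·6·36·27·24·12 ≡ 14 (mod 47).

14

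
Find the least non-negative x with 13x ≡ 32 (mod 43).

The inverse of 13 mod 43 is 10 (since 13·10 = 130 ≡ 1).
So x ≡ 10·32 = 320 ≡ 19 (mod 43).

19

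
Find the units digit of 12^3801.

2

Last digits of 2^n: 2, 4, 8, 6 (period 4).
3801 mod 4 = 1, so the last digit matches 2^1 = 2.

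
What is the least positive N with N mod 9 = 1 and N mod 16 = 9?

Since 16·4 ≡ 1 (mod 9), take x = 9 + 16·((1−9)·4 mod 9) = 9 + 16·4 = 73.
Check: 73 mod 9 = 1, 73 mod 16 = 9.

73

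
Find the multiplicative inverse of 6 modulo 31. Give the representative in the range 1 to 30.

31 = 5·6 + 1
6 = 6·1 + 0
Back-substituting gives 6·26 ≡ 1 (mod 31).

26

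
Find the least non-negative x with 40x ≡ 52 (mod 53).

49

40⁻¹ ≡ 4 (mod 53) because 40·4 = 160 = 3·53 + 1.
Multiplying both sides by 4: x ≡ 4·52 = 208 ≡ 49 (mod 53).
Check: 40·49 = 1960 = 36·53 + 52.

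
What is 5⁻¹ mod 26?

21

26 = 5·5 + 1
5 = 5·1 + 0
Back-substituting gives 5·21 ≡ 1 (mod 26).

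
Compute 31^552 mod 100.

By repeated squaring mod 100: 31^1≡31, 31^2≡61, 31^4≡21, 31^8≡41, 31^16≡81, 31^32≡61, 31^64≡21, 31^128≡41, 31^256≡81, 31^512≡61.
552 = 8 + 32 + 512, so 31^552 ≡ 41·61·61 ≡ 61 (mod 100).

61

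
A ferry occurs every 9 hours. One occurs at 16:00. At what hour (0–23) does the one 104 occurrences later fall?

16

104·9 = 936.
936 mod 24 = 0 (since 39·24 = 936).
(16 + 0) mod 24 = 16.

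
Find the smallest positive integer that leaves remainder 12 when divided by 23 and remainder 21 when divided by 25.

x ≡ 12 (mod 23) gives x ∈ {12, 35, 58, 81, 104, 127, 150, 173, …}.
The first of these with x mod 25 = 21 is 196.

196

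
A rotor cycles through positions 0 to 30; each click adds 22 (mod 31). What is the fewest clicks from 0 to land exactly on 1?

24

31 = 1·22 + 9
22 = 2·9 + 4
9 = 2·4 + 1
4 = 4·1 + 0
Back-substituting gives 22·24 ≡ 1 (mod 31).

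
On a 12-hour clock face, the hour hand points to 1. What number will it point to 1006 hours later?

11

1006 mod 12 = 10 (since 83·12 = 996).
1 + 10 → 11 on a 12-hour dial.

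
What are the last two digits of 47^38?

89

By repeated squaring mod 100: 47^1≡47, 47^2≡9, 47^4≡81, 47^8≡61, 47^16≡21, 47^32≡41.
38 = 2 + 4 + 32, so 47^38 ≡ 9·81·41 ≡ 89 (mod 100).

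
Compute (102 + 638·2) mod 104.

638·2 = 1276.
Dividing 1276 by 104 gives quotient 12 and remainder 28.
(102 + 28) mod 104 = 26.

26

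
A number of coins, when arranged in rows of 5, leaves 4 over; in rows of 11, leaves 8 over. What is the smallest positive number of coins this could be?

19

Since 11·1 ≡ 1 (mod 5), take x = 8 + 11·((4−8)·1 mod 5) = 8 + 11·1 = 19.
Check: 19 mod 5 = 4, 19 mod 11 = 8.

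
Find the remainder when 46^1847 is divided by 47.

Successive squares of 46 mod 47: 46^1≡46, 46^2≡1, 46^4≡1, 46^8≡1, 46^16≡1, 46^32≡1, 46^64≡1, 46^128≡1, 46^256≡1, 46^512≡1, 46^1024≡1.
Since 1847 = 1 + 2 + 4 + 16 + 32 + 256 + 512 + 1024 in binary, 46^1847 ≡ 46·1·1·1·1·1·1·1 ≡ 46 (mod 47).

46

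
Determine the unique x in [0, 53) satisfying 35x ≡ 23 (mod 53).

37

The inverse of 35 mod 53 is 50 (since 35·50 = 1750 ≡ 1).
Multiplying both sides by 50: x ≡ 50·23 = 1150 ≡ 37 (mod 53).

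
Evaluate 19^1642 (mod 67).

54

Successive squares of 19 mod 67: 19^1≡19, 19^2≡26, 19^4≡6, 19^8≡36, 19^16≡23, 19^32≡60, 19^64≡49, 19^128≡56, 19^256≡54, 19^512≡35, 19^1024≡19.
Since 1642 = 2 + 8 + 32 + 64 + 512 + 1024 in binary, 19^1642 ≡ 26·36·60·49·35·19 ≡ 54 (mod 67).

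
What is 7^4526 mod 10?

The units digit of 7^n cycles with period 4: 7, 9, 3, 1, …
4526 leaves remainder 2 on division by 4, so 7^4526 ends in 9.

9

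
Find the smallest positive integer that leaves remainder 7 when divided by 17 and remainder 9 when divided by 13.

Since 13·4 ≡ 1 (mod 17), take x = 9 + 13·((7−9)·4 mod 17) = 9 + 13·9 = 126.
Check: 126 mod 17 = 7, 126 mod 13 = 9.

126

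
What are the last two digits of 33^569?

53

By repeated squaring mod 100: 33^1≡33, 33^2≡89, 33^4≡21, 33^8≡41, 33^16≡81, 33^32≡61, 33^64≡21, 33^128≡41, 33^256≡81, 33^512≡61.
Since 569 = 1 + 8 + 16 + 32 + 512 in binary, 33^569 ≡ 33·41·81·61·61 ≡ 53 (mod 100).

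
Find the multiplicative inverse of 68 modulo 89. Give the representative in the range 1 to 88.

72

89 = 1·68 + 21
68 = 3·21 + 5
21 = 4·5 + 1
5 = 5·1 + 0
Back-substituting gives 68·72 ≡ 1 (mod 89).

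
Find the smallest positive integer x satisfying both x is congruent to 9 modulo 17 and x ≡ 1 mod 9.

x ≡ 1 (mod 9) gives x ∈ {1, 10, 19, 28, 37, 46, 55, 64, …}.
The first of these with x mod 17 = 9 is 145.

145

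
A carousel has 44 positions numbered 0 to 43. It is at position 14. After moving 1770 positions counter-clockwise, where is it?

1770 − 40·44 = 10, so 1770 ≡ 10 (mod 44).
(14 − 10) mod 44 = 4.

4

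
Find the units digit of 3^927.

7

Powers of 3 mod 10 repeat with period 4: 3, 9, 7, 1.
927 mod 4 = 3, so the last digit matches 3^3 = 7.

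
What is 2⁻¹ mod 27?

2·14 = 28 = 1·27 + 1, so 2⁻¹ ≡ 14 (mod 27).

14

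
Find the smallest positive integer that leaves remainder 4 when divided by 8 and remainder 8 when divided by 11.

52

x ≡ 4 (mod 8) gives x ∈ {4, 12, 20, 28, 36, 44, 52}.
The first of these with x mod 11 = 8 is 52.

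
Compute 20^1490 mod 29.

Square-and-reduce mod 29: 20^1≡20, 20^2≡23, 20^4≡7, 20^8≡20, 20^16≡23, 20^32≡7, 20^64≡20, 20^128≡23, 20^256≡7, 20^512≡20, 20^1024≡23.
1490 = 2 + 16 + 64 + 128 + 256 + 1024, so 20^1490 ≡ 23·23·20·23·7·23 ≡ 16 (mod 29).

16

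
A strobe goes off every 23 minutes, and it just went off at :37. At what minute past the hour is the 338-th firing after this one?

11

338·23 = 7774.
7774 = 129·60 + 34, so 7774 mod 60 = 34.
(37 + 34) mod 60 = 11.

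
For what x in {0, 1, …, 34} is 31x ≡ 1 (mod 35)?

26

31⁻¹ ≡ 26 (mod 35) because 31·26 = 806 = 23·35 + 1.
So x ≡ 26·1 = 26 ≡ 26 (mod 35).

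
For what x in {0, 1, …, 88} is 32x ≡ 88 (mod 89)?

25

The inverse of 32 mod 89 is 64 (since 32·64 = 2048 ≡ 1).
Multiplying both sides by 64: x ≡ 64·88 = 5632 ≡ 25 (mod 89).
Check: 32·25 = 800 = 8·89 + 88.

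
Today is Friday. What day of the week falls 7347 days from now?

7347 mod 7 = 4 (since 1049·7 = 7343).
Friday + 4 days → Tuesday.

Tuesday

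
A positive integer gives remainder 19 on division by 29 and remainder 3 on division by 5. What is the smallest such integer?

48

x ≡ 3 (mod 5) gives x ∈ {3, 8, 13, 18, 23, 28, 33, 38, …}.
The first of these with x mod 29 = 19 is 48.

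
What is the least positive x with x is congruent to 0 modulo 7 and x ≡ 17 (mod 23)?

63

x ≡ 0 (mod 7) gives x ∈ {0, 7, 14, 21, 28, 35, 42, 49, …}.
The first of these with x mod 23 = 17 is 63.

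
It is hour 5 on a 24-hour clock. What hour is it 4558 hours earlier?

7

4558 mod 24 = 22 (since 189·24 = 4536).
(5 − 22) mod 24 = 7.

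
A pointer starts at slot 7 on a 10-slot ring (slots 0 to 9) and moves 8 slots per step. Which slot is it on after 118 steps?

118·8 = 944.
Dividing 944 by 10 gives quotient 94 and remainder 4.
(7 + 4) mod 10 = 1.

1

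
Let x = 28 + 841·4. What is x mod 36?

8

841·4 = 3364.
Dividing 3364 by 36 gives quotient 93 and remainder 16.
(28 + 16) mod 36 = 8.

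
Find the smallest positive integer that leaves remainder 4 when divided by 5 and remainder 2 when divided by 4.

14

Since 4·4 ≡ 1 (mod 5), take x = 2 + 4·((4−2)·4 mod 5) = 2 + 4·3 = 14.
Check: 14 mod 5 = 4, 14 mod 4 = 2.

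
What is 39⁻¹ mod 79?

39·77 = 3003 = 38·79 + 1, so 39⁻¹ ≡ 77 (mod 79).

77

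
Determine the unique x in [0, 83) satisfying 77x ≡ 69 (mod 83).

77⁻¹ ≡ 69 (mod 83) because 77·69 = 5313 = 64·83 + 1.
Multiplying both sides by 69: x ≡ 69·69 = 4761 ≡ 30 (mod 83).
Check: 77·30 = 2310 = 27·83 + 69.

30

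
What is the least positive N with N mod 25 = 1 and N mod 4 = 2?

x ≡ 2 (mod 4) gives x ∈ {2, 6, 10, 14, 18, 22, 26}.
The first of these with x mod 25 = 1 is 26.

26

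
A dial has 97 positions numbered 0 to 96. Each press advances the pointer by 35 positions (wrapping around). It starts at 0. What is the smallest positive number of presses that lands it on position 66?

49

35⁻¹ ≡ 61 (mod 97) because 35·61 = 2135 = 22·97 + 1.
So x ≡ 61·66 = 4026 ≡ 49 (mod 97).
Check: 35·49 = 1715 = 17·97 + 66.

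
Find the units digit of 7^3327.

3

Powers of 7 mod 10 repeat with period 4: 7, 9, 3, 1.
3327 mod 4 = 3, so the last digit matches 7^3 = 3.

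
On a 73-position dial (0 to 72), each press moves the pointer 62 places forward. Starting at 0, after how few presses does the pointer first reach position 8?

59

62⁻¹ ≡ 53 (mod 73) because 62·53 = 3286 = 45·73 + 1.
So x ≡ 53·8 = 424 ≡ 59 (mod 73).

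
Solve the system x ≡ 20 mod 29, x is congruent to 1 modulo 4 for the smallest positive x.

49

Since 4·22 ≡ 1 (mod 29), take x = 1 + 4·((20−1)·22 mod 29) = 1 + 4·12 = 49.
Check: 49 mod 29 = 20, 49 mod 4 = 1.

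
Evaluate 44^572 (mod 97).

91

By repeated squaring mod 97: 44^1≡44, 44^2≡93, 44^4≡16, 44^8≡62, 44^16≡61, 44^32≡35, 44^64≡61, 44^128≡35, 44^256≡61, 44^512≡35.
Since 572 = 4 + 8 + 16 + 32 + 512 in binary, 44^572 ≡ 16·62·61·35·35 ≡ 91 (mod 97).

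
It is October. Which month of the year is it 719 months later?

719 − 59·12 = 11, so 719 ≡ 11 (mod 12).
October + 11 months → September.

September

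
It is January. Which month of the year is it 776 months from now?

September

776 mod 12 = 8 (since 64·12 = 768).
January + 8 months → September.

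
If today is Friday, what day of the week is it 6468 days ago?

6468 mod 7 = 0 (since 924·7 = 6468).
Friday − 0 days → Friday.

Friday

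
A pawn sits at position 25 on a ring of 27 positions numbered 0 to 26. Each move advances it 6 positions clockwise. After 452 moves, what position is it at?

452·6 = 2712.
2712 mod 27 = 12 (since 100·27 = 2700).
(25 + 12) mod 27 = 10.

10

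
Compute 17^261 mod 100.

Successive squares of 17 mod 100: 17^1≡17, 17^2≡89, 17^4≡21, 17^8≡41, 17^16≡81, 17^32≡61, 17^64≡21, 17^128≡41, 17^256≡81.
261 = 1 + 4 + 256, so 17^261 ≡ 17·21·81 ≡ 17 (mod 100).

17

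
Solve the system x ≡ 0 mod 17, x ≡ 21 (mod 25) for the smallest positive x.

221

Since 25·15 ≡ 1 (mod 17), take x = 21 + 25·((0−21)·15 mod 17) = 21 + 25·8 = 221.
Check: 221 mod 17 = 0, 221 mod 25 = 21.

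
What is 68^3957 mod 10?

8

Last digits of 8^n: 8, 4, 2, 6 (period 4).
3957 mod 4 = 1, so the last digit matches 8^1 = 8.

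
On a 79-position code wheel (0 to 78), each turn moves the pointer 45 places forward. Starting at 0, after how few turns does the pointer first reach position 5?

44

45⁻¹ ≡ 72 (mod 79) because 45·72 = 3240 = 41·79 + 1.
So x ≡ 72·5 = 360 ≡ 44 (mod 79).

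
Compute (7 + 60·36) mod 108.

7

60·36 = 2160.
2160 = 20·108 + 0, so 2160 mod 108 = 0.
(7 + 0) mod 108 = 7.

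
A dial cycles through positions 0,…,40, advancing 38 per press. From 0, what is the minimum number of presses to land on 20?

7

The inverse of 38 mod 41 is 27 (since 38·27 = 1026 ≡ 1).
Multiplying both sides by 27: x ≡ 27·20 = 540 ≡ 7 (mod 41).
Check: 38·7 = 266 = 6·41 + 20.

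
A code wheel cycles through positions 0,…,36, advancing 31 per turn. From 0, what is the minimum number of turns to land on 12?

The inverse of 31 mod 37 is 6 (since 31·6 = 186 ≡ 1).
Multiplying both sides by 6: x ≡ 6·12 = 72 ≡ 35 (mod 37).

35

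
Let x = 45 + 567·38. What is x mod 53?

567·38 = 21546.
21546 = 406·53 + 28, so 21546 mod 53 = 28.
(45 + 28) mod 53 = 20.

20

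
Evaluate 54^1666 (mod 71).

By repeated squaring mod 71: 54^1≡54, 54^2≡5, 54^4≡25, 54^8≡57, 54^16≡54, 54^32≡5, 54^64≡25, 54^128≡57, 54^256≡54, 54^512≡5, 54^1024≡25.
1666 = 2 + 128 + 512 + 1024, so 54^1666 ≡ 5·57·5·25 ≡ 54 (mod 71).

54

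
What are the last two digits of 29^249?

By repeated squaring mod 100: 29^1≡29, 29^2≡41, 29^4≡81, 29^8≡61, 29^16≡21, 29^32≡41, 29^64≡81, 29^128≡61.
249 = 1 + 8 + 16 + 32 + 64 + 128, so 29^249 ≡ 29·61·21·41·81·61 ≡ 69 (mod 100).

69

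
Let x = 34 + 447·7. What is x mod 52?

447·7 = 3129.
3129 = 60·52 + 9, so 3129 mod 52 = 9.
(34 + 9) mod 52 = 43.

43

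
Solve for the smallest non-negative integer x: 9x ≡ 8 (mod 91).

11

9⁻¹ ≡ 81 (mod 91) because 9·81 = 729 = 8·91 + 1.
So x ≡ 81·8 = 648 ≡ 11 (mod 91).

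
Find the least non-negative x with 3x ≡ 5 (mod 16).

7

The inverse of 3 mod 16 is 11 (since 3·11 = 33 ≡ 1).
So x ≡ 11·5 = 55 ≡ 7 (mod 16).
Check: 3·7 = 21 = 1·16 + 5.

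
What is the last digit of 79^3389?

Powers of 9 mod 10 repeat with period 2: 9, 1.
3389 mod 2 = 1, so the last digit matches 9^1 = 9.

9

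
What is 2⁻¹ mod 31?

31 = 15·2 + 1
2 = 2·1 + 0
Back-substituting gives 2·16 ≡ 1 (mod 31).

16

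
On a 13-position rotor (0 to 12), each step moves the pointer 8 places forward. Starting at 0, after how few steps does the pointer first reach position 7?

9

The inverse of 8 mod 13 is 5 (since 8·5 = 40 ≡ 1).
Multiplying both sides by 5: x ≡ 5·7 = 35 ≡ 9 (mod 13).
Check: 8·9 = 72 = 5·13 + 7.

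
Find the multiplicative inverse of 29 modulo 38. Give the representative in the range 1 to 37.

38 = 1·29 + 9
29 = 3·9 + 2
9 = 4·2 + 1
2 = 2·1 + 0
Back-substituting gives 29·21 ≡ 1 (mod 38).

21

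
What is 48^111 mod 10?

2

The units digit of 48^n cycles with period 4: 8, 4, 2, 6, …
111 leaves remainder 3 on division by 4, so 48^111 ends in 2.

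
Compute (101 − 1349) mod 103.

1349 = 13·103 + 10, so 1349 mod 103 = 10.
(101 − 10) mod 103 = 91.

91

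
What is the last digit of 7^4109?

7

The units digit of 7^n cycles with period 4: 7, 9, 3, 1, …
4109 mod 4 = 1, so the last digit matches 7^1 = 7.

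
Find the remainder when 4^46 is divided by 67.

56

By repeated squaring mod 67: 4^1≡4, 4^2≡16, 4^4≡55, 4^8≡10, 4^16≡33, 4^32≡17.
Since 46 = 2 + 4 + 8 + 32 in binary, 4^46 ≡ 16·55·10·17 ≡ 56 (mod 67).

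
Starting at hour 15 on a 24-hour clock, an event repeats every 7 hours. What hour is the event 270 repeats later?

9

270·7 = 1890.
1890 mod 24 = 18 (since 78·24 = 1872).
(15 + 18) mod 24 = 9.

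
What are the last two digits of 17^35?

Successive squares of 17 mod 100: 17^1≡17, 17^2≡89, 17^4≡21, 17^8≡41, 17^16≡81, 17^32≡61.
35 = 1 + 2 + 32, so 17^35 ≡ 17·89·61 ≡ 93 (mod 100).

93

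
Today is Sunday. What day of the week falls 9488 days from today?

Dividing 9488 by 7 gives quotient 1355 and remainder 3.
Sunday + 3 days → Wednesday.

Wednesday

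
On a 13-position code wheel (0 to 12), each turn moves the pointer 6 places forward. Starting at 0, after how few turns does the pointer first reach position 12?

2

The inverse of 6 mod 13 is 11 (since 6·11 = 66 ≡ 1).
So x ≡ 11·12 = 132 ≡ 2 (mod 13).
Check: 6·2 = 12 = 0·13 + 12.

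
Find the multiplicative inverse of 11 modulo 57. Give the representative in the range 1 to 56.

57 = 5·11 + 2
11 = 5·2 + 1
2 = 2·1 + 0
Back-substituting gives 11·26 ≡ 1 (mod 57).

26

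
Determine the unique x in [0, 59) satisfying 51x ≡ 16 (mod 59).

51⁻¹ ≡ 22 (mod 59) because 51·22 = 1122 = 19·59 + 1.
Multiplying both sides by 22: x ≡ 22·16 = 352 ≡ 57 (mod 59).
Check: 51·57 = 2907 = 49·59 + 16.

57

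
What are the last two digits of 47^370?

Square-and-reduce mod 100: 47^1≡47, 47^2≡9, 47^4≡81, 47^8≡61, 47^16≡21, 47^32≡41, 47^64≡81, 47^128≡61, 47^256≡21.
370 = 2 + 16 + 32 + 64 + 256, so 47^370 ≡ 9·21·41·81·21 ≡ 49 (mod 100).

49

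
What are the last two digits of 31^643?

By repeated squaring mod 100: 31^1≡31, 31^2≡61, 31^4≡21, 31^8≡41, 31^16≡81, 31^32≡61, 31^64≡21, 31^128≡41, 31^256≡81, 31^512≡61.
Since 643 = 1 + 2 + 128 + 512 in binary, 31^643 ≡ 31·61·41·61 ≡ 91 (mod 100).

91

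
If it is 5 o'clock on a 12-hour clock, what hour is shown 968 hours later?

1

Dividing 968 by 12 gives quotient 80 and remainder 8.
5 + 8 → 1 on a 12-hour dial.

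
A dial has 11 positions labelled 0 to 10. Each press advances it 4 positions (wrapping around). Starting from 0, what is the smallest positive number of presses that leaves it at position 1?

3

11 = 2·4 + 3
4 = 1·3 + 1
3 = 3·1 + 0
Back-substituting gives 4·3 ≡ 1 (mod 11).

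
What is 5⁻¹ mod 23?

14

23 = 4·5 + 3
5 = 1·3 + 2
3 = 1·2 + 1
2 = 2·1 + 0
Back-substituting gives 5·14 ≡ 1 (mod 23).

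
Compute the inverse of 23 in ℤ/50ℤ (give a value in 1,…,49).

23·37 = 851 = 17·50 + 1, so 23⁻¹ ≡ 37 (mod 50).

37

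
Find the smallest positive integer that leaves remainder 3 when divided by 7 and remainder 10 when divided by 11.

x ≡ 3 (mod 7) gives x ∈ {3, 10}.
The first of these with x mod 11 = 10 is 10.

10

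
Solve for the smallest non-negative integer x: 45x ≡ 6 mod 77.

The inverse of 45 mod 77 is 12 (since 45·12 = 540 ≡ 1).
So x ≡ 12·6 = 72 ≡ 72 (mod 77).

72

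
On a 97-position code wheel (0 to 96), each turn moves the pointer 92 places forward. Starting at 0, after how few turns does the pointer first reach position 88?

The inverse of 92 mod 97 is 58 (since 92·58 = 5336 ≡ 1).
Multiplying both sides by 58: x ≡ 58·88 = 5104 ≡ 60 (mod 97).

60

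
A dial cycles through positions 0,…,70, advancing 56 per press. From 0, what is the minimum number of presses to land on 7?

9

The inverse of 56 mod 71 is 52 (since 56·52 = 2912 ≡ 1).
Multiplying both sides by 52: x ≡ 52·7 = 364 ≡ 9 (mod 71).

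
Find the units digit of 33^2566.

9

Powers of 3 mod 10 repeat with period 4: 3, 9, 7, 1.
2566 leaves remainder 2 on division by 4, so 33^2566 ends in 9.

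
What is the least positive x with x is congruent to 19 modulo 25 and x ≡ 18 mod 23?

294

x ≡ 18 (mod 23) gives x ∈ {18, 41, 64, 87, 110, 133, 156, 179, …}.
The first of these with x mod 25 = 19 is 294.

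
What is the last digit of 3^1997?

Last digits of 3^n: 3, 9, 7, 1 (period 4).
1997 leaves remainder 1 on division by 4, so 3^1997 ends in 3.

3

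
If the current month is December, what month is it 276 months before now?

Dividing 276 by 12 gives quotient 23 and remainder 0.
December − 0 months → December.

December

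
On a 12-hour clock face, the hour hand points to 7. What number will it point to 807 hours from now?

807 − 67·12 = 3, so 807 ≡ 3 (mod 12).
7 + 3 → 10 on a 12-hour dial.

10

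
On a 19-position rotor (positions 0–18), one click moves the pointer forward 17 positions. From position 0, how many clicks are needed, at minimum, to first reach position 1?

19 = 1·17 + 2
17 = 8·2 + 1
2 = 2·1 + 0
Back-substituting gives 17·9 ≡ 1 (mod 19).

9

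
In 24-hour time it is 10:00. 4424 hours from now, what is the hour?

18

4424 = 184·24 + 8, so 4424 mod 24 = 8.
(10 + 8) mod 24 = 18.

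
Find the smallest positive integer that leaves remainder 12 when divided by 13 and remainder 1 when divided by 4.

Since 4·10 ≡ 1 (mod 13), take x = 1 + 4·((12−1)·10 mod 13) = 1 + 4·6 = 25.
Check: 25 mod 13 = 12, 25 mod 4 = 1.

25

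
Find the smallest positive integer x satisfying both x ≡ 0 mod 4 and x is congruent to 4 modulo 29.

4

x ≡ 0 (mod 4) gives x ∈ {0, 4}.
The first of these with x mod 29 = 4 is 4.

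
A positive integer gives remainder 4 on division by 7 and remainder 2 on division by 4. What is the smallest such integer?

Since 4·2 ≡ 1 (mod 7), take x = 2 + 4·((4−2)·2 mod 7) = 2 + 4·4 = 18.
Check: 18 mod 7 = 4, 18 mod 4 = 2.

18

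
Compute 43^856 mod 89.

Successive squares of 43 mod 89: 43^1≡43, 43^2≡69, 43^4≡44, 43^8≡67, 43^16≡39, 43^32≡8, 43^64≡64, 43^128≡2, 43^256≡4, 43^512≡16.
Since 856 = 8 + 16 + 64 + 256 + 512 in binary, 43^856 ≡ 67·39·64·4·16 ≡ 64 (mod 89).

64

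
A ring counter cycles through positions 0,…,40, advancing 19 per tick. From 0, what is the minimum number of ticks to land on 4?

11

19⁻¹ ≡ 13 (mod 41) because 19·13 = 247 = 6·41 + 1.
Multiplying both sides by 13: x ≡ 13·4 = 52 ≡ 11 (mod 41).
Check: 19·11 = 209 = 5·41 + 4.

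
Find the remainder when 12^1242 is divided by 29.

28

Square-and-reduce mod 29: 12^1≡12, 12^2≡28, 12^4≡1, 12^8≡1, 12^16≡1, 12^32≡1, 12^64≡1, 12^128≡1, 12^256≡1, 12^512≡1, 12^1024≡1.
Since 1242 = 2 + 8 + 16 + 64 + 128 + 1024 in binary, 12^1242 ≡ 28·1·1·1·1·1 ≡ 28 (mod 29).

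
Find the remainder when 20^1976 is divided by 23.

2

Square-and-reduce mod 23: 20^1≡20, 20^2≡9, 20^4≡12, 20^8≡6, 20^16≡13, 20^32≡8, 20^64≡18, 20^128≡2, 20^256≡4, 20^512≡16, 20^1024≡3.
1976 = 8 + 16 + 32 + 128 + 256 + 512 + 1024, so 20^1976 ≡ 6·13·8·2·4·16·3 ≡ 2 (mod 23).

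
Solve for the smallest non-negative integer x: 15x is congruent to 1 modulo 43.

23

The inverse of 15 mod 43 is 23 (since 15·23 = 345 ≡ 1).
So x ≡ 23·1 = 23 ≡ 23 (mod 43).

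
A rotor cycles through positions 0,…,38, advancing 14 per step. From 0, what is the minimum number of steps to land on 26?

14⁻¹ ≡ 14 (mod 39) because 14·14 = 196 = 5·39 + 1.
Multiplying both sides by 14: x ≡ 14·26 = 364 ≡ 13 (mod 39).

13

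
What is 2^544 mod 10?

6

Powers of 2 mod 10 repeat with period 4: 2, 4, 8, 6.
544 mod 4 = 0, so the last digit matches 2^4 = 6.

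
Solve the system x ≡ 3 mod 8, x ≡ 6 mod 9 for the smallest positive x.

x ≡ 3 (mod 8) gives x ∈ {3, 11, 19, 27, 35, 43, 51}.
The first of these with x mod 9 = 6 is 51.

51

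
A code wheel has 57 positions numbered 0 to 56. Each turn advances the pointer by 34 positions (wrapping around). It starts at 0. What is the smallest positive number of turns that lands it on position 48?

45

The inverse of 34 mod 57 is 52 (since 34·52 = 1768 ≡ 1).
So x ≡ 52·48 = 2496 ≡ 45 (mod 57).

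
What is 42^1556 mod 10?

Powers of 2 mod 10 repeat with period 4: 2, 4, 8, 6.
1556 leaves remainder 0 on division by 4, so 42^1556 ends in 6.

6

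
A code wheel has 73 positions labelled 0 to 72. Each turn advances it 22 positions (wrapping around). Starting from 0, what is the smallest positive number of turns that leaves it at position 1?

10

22·10 = 220 = 3·73 + 1, so 22⁻¹ ≡ 10 (mod 73).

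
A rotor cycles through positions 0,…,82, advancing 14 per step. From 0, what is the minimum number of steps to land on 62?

40

14⁻¹ ≡ 6 (mod 83) because 14·6 = 84 = 1·83 + 1.
So x ≡ 6·62 = 372 ≡ 40 (mod 83).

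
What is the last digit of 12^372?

Powers of 2 mod 10 repeat with period 4: 2, 4, 8, 6.
372 mod 4 = 0, so the last digit matches 2^4 = 6.

6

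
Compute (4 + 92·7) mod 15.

92·7 = 644.
Dividing 644 by 15 gives quotient 42 and remainder 14.
(4 + 14) mod 15 = 3.

3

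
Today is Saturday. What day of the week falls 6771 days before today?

6771 mod 7 = 2 (since 967·7 = 6769).
Saturday − 2 days → Thursday.

Thursday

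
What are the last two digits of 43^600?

01

By repeated squaring mod 100: 43^1≡43, 43^2≡49, 43^4≡1, 43^8≡1, 43^16≡1, 43^32≡1, 43^64≡1, 43^128≡1, 43^256≡1, 43^512≡1.
600 = 8 + 16 + 64 + 512, so 43^600 ≡ 1·1·1·1 ≡ 1 (mod 100).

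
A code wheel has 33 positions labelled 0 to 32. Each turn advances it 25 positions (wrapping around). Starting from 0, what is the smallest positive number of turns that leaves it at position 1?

4

25·4 = 100 = 3·33 + 1, so 25⁻¹ ≡ 4 (mod 33).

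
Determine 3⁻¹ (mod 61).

41

3·41 = 123 = 2·61 + 1, so 3⁻¹ ≡ 41 (mod 61).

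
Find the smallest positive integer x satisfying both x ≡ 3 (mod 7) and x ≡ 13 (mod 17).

115

Since 17·5 ≡ 1 (mod 7), take x = 13 + 17·((3−13)·5 mod 7) = 13 + 17·6 = 115.
Check: 115 mod 7 = 3, 115 mod 17 = 13.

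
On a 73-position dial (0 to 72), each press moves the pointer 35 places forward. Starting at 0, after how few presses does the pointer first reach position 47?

66

35⁻¹ ≡ 48 (mod 73) because 35·48 = 1680 = 23·73 + 1.
So x ≡ 48·47 = 2256 ≡ 66 (mod 73).
Check: 35·66 = 2310 = 31·73 + 47.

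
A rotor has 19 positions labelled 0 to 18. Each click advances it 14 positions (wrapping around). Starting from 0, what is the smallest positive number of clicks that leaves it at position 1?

15

19 = 1·14 + 5
14 = 2·5 + 4
5 = 1·4 + 1
4 = 4·1 + 0
Back-substituting gives 14·15 ≡ 1 (mod 19).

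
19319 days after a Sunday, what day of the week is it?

19319 mod 7 = 6 (since 2759·7 = 19313).
Sunday + 6 days → Saturday.

Saturday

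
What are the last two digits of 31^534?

21

Successive squares of 31 mod 100: 31^1≡31, 31^2≡61, 31^4≡21, 31^8≡41, 31^16≡81, 31^32≡61, 31^64≡21, 31^128≡41, 31^256≡81, 31^512≡61.
534 = 2 + 4 + 16 + 512, so 31^534 ≡ 61·21·81·61 ≡ 21 (mod 100).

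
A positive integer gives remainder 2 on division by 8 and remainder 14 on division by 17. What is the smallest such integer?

x ≡ 2 (mod 8) gives x ∈ {2, 10, 18, 26, 34, 42, 50, 58, …}.
The first of these with x mod 17 = 14 is 82.

82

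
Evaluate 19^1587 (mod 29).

By repeated squaring mod 29: 19^1≡19, 19^2≡13, 19^4≡24, 19^8≡25, 19^16≡16, 19^32≡24, 19^64≡25, 19^128≡16, 19^256≡24, 19^512≡25, 19^1024≡16.
Since 1587 = 1 + 2 + 16 + 32 + 512 + 1024 in binary, 19^1587 ≡ 19·13·16·24·25·16 ≡ 8 (mod 29).

8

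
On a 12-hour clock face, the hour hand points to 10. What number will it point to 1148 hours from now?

1148 − 95·12 = 8, so 1148 ≡ 8 (mod 12).
10 + 8 → 6 on a 12-hour dial.

6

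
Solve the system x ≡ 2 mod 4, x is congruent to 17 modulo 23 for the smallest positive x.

86

x ≡ 2 (mod 4) gives x ∈ {2, 6, 10, 14, 18, 22, 26, 30, …}.
The first of these with x mod 23 = 17 is 86.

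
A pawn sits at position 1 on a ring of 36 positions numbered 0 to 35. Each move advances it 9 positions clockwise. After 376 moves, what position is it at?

1

376·9 = 3384.
3384 mod 36 = 0 (since 94·36 = 3384).
(1 + 0) mod 36 = 1.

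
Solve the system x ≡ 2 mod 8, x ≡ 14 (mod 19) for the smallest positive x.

90

x ≡ 2 (mod 8) gives x ∈ {2, 10, 18, 26, 34, 42, 50, 58, …}.
The first of these with x mod 19 = 14 is 90.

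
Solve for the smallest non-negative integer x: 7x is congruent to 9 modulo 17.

11

7⁻¹ ≡ 5 (mod 17) because 7·5 = 35 = 2·17 + 1.
Multiplying both sides by 5: x ≡ 5·9 = 45 ≡ 11 (mod 17).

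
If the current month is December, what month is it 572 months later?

August

Dividing 572 by 12 gives quotient 47 and remainder 8.
December + 8 months → August.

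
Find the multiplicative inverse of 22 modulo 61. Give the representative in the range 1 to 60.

61 = 2·22 + 17
22 = 1·17 + 5
17 = 3·5 + 2
5 = 2·2 + 1
2 = 2·1 + 0
Back-substituting gives 22·25 ≡ 1 (mod 61).

25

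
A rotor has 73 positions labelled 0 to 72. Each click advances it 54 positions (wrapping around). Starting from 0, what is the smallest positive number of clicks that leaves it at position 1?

54·23 = 1242 = 17·73 + 1, so 54⁻¹ ≡ 23 (mod 73).

23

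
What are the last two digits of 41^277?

By repeated squaring mod 100: 41^1≡41, 41^2≡81, 41^4≡61, 41^8≡21, 41^16≡41, 41^32≡81, 41^64≡61, 41^128≡21, 41^256≡41.
Since 277 = 1 + 4 + 16 + 256 in binary, 41^277 ≡ 41·61·41·41 ≡ 81 (mod 100).

81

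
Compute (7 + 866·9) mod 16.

866·9 = 7794.
7794 = 487·16 + 2, so 7794 mod 16 = 2.
(7 + 2) mod 16 = 9.

9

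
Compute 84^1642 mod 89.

Square-and-reduce mod 89: 84^1≡84, 84^2≡25, 84^4≡2, 84^8≡4, 84^16≡16, 84^32≡78, 84^64≡32, 84^128≡45, 84^256≡67, 84^512≡39, 84^1024≡8.
1642 = 2 + 8 + 32 + 64 + 512 + 1024, so 84^1642 ≡ 25·4·78·32·39·8 ≡ 22 (mod 89).

22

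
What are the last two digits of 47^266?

Square-and-reduce mod 100: 47^1≡47, 47^2≡9, 47^4≡81, 47^8≡61, 47^16≡21, 47^32≡41, 47^64≡81, 47^128≡61, 47^256≡21.
Since 266 = 2 + 8 + 256 in binary, 47^266 ≡ 9·61·21 ≡ 29 (mod 100).

29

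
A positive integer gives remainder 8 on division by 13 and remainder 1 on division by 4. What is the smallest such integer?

21

x ≡ 1 (mod 4) gives x ∈ {1, 5, 9, 13, 17, 21}.
The first of these with x mod 13 = 8 is 21.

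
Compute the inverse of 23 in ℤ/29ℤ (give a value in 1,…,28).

24

23·24 = 552 = 19·29 + 1, so 23⁻¹ ≡ 24 (mod 29).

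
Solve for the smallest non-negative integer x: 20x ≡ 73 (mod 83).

41

20⁻¹ ≡ 54 (mod 83) because 20·54 = 1080 = 13·83 + 1.
Multiplying both sides by 54: x ≡ 54·73 = 3942 ≡ 41 (mod 83).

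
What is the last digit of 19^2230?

1

Last digits of 9^n: 9, 1 (period 2).
2230 mod 2 = 0, so the last digit matches 9^2 = 1.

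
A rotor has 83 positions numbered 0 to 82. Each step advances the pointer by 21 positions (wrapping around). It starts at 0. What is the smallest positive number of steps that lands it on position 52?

42

The inverse of 21 mod 83 is 4 (since 21·4 = 84 ≡ 1).
Multiplying both sides by 4: x ≡ 4·52 = 208 ≡ 42 (mod 83).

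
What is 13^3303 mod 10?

7

Powers of 3 mod 10 repeat with period 4: 3, 9, 7, 1.
3303 leaves remainder 3 on division by 4, so 13^3303 ends in 7.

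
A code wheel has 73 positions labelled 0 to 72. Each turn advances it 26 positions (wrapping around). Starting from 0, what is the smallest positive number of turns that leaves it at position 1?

59

26·59 = 1534 = 21·73 + 1, so 26⁻¹ ≡ 59 (mod 73).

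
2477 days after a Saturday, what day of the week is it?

2477 = 353·7 + 6, so 2477 mod 7 = 6.
Saturday + 6 days → Friday.

Friday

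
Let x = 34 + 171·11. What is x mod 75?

40

171·11 = 1881.
1881 − 25·75 = 6, so 1881 ≡ 6 (mod 75).
(34 + 6) mod 75 = 40.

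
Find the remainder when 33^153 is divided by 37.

1

By repeated squaring mod 37: 33^1≡33, 33^2≡16, 33^4≡34, 33^8≡9, 33^16≡7, 33^32≡12, 33^64≡33, 33^128≡16.
Since 153 = 1 + 8 + 16 + 128 in binary, 33^153 ≡ 33·9·7·16 ≡ 1 (mod 37).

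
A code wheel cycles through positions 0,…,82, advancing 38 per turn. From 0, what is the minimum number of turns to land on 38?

1

The inverse of 38 mod 83 is 59 (since 38·59 = 2242 ≡ 1).
Multiplying both sides by 59: x ≡ 59·38 = 2242 ≡ 1 (mod 83).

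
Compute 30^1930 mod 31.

By repeated squaring mod 31: 30^1≡30, 30^2≡1, 30^4≡1, 30^8≡1, 30^16≡1, 30^32≡1, 30^64≡1, 30^128≡1, 30^256≡1, 30^512≡1, 30^1024≡1.
Since 1930 = 2 + 8 + 128 + 256 + 512 + 1024 in binary, 30^1930 ≡ 1·1·1·1·1·1 ≡ 1 (mod 31).

1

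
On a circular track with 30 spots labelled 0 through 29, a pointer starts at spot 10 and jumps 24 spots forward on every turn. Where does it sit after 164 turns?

164·24 = 3936.
Dividing 3936 by 30 gives quotient 131 and remainder 6.
(10 + 6) mod 30 = 16.

16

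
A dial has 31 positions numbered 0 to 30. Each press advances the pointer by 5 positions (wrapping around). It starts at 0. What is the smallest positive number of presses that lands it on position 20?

4

The inverse of 5 mod 31 is 25 (since 5·25 = 125 ≡ 1).
So x ≡ 25·20 = 500 ≡ 4 (mod 31).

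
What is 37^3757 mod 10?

Powers of 7 mod 10 repeat with period 4: 7, 9, 3, 1.
3757 mod 4 = 1, so the last digit matches 7^1 = 7.

7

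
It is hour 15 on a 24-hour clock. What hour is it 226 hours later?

1

226 mod 24 = 10 (since 9·24 = 216).
(15 + 10) mod 24 = 1.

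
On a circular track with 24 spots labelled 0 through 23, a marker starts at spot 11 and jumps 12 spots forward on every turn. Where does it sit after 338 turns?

11

338·12 = 4056.
4056 = 169·24 + 0, so 4056 mod 24 = 0.
(11 + 0) mod 24 = 11.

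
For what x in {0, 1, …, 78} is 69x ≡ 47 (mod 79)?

19

69⁻¹ ≡ 71 (mod 79) because 69·71 = 4899 = 62·79 + 1.
So x ≡ 71·47 = 3337 ≡ 19 (mod 79).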